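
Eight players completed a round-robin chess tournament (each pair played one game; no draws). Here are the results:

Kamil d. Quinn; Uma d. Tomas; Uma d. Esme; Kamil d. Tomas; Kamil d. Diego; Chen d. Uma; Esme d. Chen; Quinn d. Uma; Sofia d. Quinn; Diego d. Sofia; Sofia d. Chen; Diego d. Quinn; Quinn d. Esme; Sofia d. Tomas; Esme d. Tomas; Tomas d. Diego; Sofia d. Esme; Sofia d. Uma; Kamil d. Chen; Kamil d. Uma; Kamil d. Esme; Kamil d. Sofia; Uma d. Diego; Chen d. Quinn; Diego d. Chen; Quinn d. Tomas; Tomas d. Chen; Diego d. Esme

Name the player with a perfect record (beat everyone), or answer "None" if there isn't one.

Kamil

Kamil has 7 wins out of 7 opponents — a perfect record.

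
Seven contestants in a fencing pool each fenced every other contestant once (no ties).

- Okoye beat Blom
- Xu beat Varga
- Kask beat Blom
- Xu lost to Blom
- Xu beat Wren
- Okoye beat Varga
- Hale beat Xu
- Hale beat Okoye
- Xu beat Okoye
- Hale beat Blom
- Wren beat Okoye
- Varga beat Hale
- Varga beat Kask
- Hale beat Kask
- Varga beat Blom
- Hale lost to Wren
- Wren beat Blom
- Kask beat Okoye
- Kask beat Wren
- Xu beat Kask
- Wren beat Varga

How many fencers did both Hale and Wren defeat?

Hale beat: Okoye, Xu, Kask, Blom.
Wren beat: Hale, Okoye, Varga, Blom.
Both beat: Okoye, Blom — 2.

2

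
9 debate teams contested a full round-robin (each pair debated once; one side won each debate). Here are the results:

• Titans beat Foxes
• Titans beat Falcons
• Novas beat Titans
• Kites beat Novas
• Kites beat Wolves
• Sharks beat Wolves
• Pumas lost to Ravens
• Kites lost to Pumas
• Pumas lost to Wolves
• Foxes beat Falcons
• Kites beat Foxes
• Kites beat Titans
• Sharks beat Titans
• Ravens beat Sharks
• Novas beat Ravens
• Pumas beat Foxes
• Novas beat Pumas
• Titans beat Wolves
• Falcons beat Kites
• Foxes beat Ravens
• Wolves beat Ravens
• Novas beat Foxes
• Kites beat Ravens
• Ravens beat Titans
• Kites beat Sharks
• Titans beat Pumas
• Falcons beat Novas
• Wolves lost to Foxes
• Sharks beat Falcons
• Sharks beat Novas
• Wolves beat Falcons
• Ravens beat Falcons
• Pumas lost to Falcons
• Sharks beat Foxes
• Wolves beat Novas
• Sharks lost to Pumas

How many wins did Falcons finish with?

3

Falcons' results: beat Pumas, Novas, Kites; lost to Wolves, Ravens, Sharks, Titans, Foxes.
That is 3 wins.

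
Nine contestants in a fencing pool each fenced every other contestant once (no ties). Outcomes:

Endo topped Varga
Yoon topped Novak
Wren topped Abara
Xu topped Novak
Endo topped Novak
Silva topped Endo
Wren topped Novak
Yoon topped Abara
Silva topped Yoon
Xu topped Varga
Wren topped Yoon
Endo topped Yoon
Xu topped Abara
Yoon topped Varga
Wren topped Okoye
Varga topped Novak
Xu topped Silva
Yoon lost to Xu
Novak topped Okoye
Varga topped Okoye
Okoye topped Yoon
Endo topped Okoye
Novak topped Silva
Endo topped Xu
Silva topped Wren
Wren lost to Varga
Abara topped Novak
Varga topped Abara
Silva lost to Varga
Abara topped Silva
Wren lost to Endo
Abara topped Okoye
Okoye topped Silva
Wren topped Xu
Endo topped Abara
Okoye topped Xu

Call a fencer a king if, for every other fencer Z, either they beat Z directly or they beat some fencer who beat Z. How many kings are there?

Wren cannot reach Endo in two steps.
Xu reaches everyone (king).
Abara cannot reach Varga in two steps.
Silva reaches everyone (king).
Novak cannot reach Abara, Varga in two steps.
Yoon cannot reach Xu, Endo in two steps.
Okoye reaches everyone (king).
Endo reaches everyone (king).
Varga reaches everyone (king).
Kings: Xu, Silva, Okoye, Endo, Varga — 5.

5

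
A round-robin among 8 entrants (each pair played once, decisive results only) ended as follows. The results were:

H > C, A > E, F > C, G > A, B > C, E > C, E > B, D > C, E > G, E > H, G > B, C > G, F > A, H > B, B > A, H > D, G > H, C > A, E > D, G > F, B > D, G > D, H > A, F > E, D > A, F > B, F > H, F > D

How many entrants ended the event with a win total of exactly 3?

1

Win totals: A 1, B 3, C 2, D 2, E 5, F 6, G 5, H 4.
Exactly 3: B — 1 entrant.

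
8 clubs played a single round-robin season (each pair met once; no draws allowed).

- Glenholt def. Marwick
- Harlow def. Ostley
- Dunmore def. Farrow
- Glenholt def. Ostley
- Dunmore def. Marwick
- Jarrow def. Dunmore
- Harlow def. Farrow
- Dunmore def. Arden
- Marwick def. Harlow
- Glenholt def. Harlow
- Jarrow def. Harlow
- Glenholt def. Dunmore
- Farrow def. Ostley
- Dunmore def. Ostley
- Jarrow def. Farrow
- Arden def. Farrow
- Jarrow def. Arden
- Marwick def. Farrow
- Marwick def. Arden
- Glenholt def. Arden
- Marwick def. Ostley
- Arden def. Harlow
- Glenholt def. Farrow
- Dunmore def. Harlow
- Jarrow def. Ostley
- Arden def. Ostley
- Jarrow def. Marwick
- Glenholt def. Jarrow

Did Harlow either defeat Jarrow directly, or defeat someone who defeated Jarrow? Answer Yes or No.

No

Harlow did not beat Jarrow directly.
Harlow beat Farrow, Ostley, but each of them lost to Jarrow. No two-step path.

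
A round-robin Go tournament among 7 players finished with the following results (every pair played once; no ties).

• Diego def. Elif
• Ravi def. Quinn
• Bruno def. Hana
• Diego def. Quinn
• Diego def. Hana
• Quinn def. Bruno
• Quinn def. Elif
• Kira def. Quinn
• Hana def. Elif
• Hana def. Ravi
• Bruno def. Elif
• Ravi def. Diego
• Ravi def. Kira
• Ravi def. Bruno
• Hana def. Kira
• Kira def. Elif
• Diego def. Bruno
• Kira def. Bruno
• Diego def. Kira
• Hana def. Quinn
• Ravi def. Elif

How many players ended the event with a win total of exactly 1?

0

Win totals: Bruno 2, Hana 4, Elif 0, Quinn 2, Ravi 5, Kira 3, Diego 5.
No player has exactly 1 wins.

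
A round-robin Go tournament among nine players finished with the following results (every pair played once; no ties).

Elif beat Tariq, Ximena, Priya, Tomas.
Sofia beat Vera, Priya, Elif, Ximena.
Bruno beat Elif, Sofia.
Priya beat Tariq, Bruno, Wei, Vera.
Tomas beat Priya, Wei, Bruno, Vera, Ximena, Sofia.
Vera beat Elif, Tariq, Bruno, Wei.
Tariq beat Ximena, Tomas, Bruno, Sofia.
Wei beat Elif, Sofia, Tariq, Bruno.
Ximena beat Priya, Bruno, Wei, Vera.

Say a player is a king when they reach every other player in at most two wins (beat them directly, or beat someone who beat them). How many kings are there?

7

Sofia reaches everyone (king).
Priya reaches everyone (king).
Tomas reaches everyone (king).
Tariq reaches everyone (king).
Bruno cannot reach Wei in two steps.
Vera reaches everyone (king).
Ximena cannot reach Tomas in two steps.
Elif reaches everyone (king).
Wei reaches everyone (king).
Kings: Sofia, Priya, Tomas, Tariq, Vera, Elif, Wei — 7.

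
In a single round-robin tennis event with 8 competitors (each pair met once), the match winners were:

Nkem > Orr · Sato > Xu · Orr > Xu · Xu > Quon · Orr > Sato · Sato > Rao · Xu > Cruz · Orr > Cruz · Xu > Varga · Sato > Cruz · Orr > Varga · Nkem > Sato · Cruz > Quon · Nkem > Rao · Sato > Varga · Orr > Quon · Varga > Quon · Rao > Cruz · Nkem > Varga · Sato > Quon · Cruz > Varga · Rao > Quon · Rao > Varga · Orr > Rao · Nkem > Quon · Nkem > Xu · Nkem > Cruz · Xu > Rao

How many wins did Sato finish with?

5

Sato's results: beat Cruz, Quon, Varga, Rao, Xu; lost to Orr, Nkem.
That is 5 wins.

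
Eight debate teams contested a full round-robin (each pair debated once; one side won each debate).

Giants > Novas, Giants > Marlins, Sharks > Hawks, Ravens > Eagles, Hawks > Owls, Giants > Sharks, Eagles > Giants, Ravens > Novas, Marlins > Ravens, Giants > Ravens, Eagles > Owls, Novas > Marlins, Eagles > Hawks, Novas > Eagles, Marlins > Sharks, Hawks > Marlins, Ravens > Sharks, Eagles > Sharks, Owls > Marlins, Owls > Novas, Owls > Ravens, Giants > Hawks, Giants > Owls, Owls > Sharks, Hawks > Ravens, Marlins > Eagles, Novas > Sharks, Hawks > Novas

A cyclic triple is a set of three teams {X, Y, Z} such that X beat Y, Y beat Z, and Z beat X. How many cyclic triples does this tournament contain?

Win totals: Sharks 1, Giants 6, Ravens 3, Hawks 4, Marlins 3, Novas 3, Owls 4, Eagles 4.
A team with w wins dominates both others in C(w,2) triples; summing gives 0 + 15 + 3 + 6 + 3 + 3 + 6 + 6 = 42 transitive triples.
Total triples C(8,3) = 56, so cyclic triples = 56 − 42 = 14.

14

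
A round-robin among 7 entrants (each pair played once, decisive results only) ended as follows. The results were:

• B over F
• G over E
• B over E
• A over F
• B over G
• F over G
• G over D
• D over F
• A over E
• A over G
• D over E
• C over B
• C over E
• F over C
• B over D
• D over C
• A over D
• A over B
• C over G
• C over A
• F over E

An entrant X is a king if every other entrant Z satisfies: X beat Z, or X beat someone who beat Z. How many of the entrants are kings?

A reaches everyone (king).
B cannot reach A in two steps.
C reaches everyone (king).
D reaches everyone (king).
E cannot reach A, B, C, D, F, G in two steps.
F reaches everyone (king).
G cannot reach A, B in two steps.
Kings: A, C, D, F — 4.

4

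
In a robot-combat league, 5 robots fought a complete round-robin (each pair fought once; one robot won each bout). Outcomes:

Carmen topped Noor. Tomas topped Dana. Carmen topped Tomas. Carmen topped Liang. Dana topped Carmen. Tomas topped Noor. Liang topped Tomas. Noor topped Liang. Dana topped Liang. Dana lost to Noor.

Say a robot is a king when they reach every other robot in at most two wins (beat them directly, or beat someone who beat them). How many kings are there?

Dana reaches everyone (king).
Tomas reaches everyone (king).
Carmen reaches everyone (king).
Noor reaches everyone (king).
Liang cannot reach Carmen in two steps.
Kings: Dana, Tomas, Carmen, Noor — 4.

4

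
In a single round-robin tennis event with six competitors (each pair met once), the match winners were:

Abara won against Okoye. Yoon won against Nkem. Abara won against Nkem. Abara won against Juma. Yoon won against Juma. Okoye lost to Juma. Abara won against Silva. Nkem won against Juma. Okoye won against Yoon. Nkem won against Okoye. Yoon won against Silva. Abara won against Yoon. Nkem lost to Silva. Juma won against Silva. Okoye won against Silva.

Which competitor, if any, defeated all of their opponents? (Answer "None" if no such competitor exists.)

Abara

Abara has 5 wins out of 5 opponents — a perfect record.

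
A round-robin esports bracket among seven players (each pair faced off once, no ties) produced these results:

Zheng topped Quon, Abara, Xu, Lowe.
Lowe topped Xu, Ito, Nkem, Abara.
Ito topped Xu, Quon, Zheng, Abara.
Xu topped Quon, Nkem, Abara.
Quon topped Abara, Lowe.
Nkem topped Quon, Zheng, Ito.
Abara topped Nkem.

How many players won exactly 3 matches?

Win totals: Quon 2, Lowe 4, Zheng 4, Nkem 3, Abara 1, Ito 4, Xu 3.
Exactly 3: Nkem, Xu — 2 players.

2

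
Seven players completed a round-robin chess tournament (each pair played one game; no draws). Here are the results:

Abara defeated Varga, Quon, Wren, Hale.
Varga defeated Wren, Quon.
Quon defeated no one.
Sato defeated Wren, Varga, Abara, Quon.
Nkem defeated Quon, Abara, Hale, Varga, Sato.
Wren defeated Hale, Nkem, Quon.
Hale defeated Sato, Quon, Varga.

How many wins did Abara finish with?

4

Abara's results: beat Hale, Varga, Wren, Quon; lost to Nkem, Sato.
That is 4 wins.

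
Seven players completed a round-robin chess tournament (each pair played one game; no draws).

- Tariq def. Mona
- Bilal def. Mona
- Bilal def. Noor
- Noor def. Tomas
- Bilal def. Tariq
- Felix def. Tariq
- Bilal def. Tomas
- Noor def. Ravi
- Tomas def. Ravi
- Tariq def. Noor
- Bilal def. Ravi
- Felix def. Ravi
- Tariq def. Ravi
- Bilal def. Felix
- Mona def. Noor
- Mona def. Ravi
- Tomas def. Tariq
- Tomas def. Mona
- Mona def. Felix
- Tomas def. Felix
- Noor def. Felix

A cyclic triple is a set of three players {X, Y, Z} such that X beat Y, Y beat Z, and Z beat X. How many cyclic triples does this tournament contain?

4

Win totals: Noor 3, Tomas 4, Felix 2, Tariq 3, Ravi 0, Bilal 6, Mona 3.
A player with w wins dominates both others in C(w,2) triples; summing gives 3 + 6 + 1 + 3 + 0 + 15 + 3 = 31 transitive triples.
Total triples C(7,3) = 35, so cyclic triples = 35 − 31 = 4.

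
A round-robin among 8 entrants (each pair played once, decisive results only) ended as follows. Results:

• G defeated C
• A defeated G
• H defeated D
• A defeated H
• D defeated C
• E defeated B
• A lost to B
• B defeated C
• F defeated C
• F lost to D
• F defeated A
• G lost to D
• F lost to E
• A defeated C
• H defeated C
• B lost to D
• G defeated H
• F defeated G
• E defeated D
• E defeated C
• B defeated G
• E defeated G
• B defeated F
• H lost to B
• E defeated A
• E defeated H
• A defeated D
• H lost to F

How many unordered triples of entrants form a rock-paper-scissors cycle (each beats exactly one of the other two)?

Win totals: A 4, B 5, C 0, D 4, E 7, F 4, G 2, H 2.
An entrant with w wins dominates both others in C(w,2) triples; summing gives 6 + 10 + 0 + 6 + 21 + 6 + 1 + 1 = 51 transitive triples.
Total triples C(8,3) = 56, so cyclic triples = 56 − 51 = 5.

5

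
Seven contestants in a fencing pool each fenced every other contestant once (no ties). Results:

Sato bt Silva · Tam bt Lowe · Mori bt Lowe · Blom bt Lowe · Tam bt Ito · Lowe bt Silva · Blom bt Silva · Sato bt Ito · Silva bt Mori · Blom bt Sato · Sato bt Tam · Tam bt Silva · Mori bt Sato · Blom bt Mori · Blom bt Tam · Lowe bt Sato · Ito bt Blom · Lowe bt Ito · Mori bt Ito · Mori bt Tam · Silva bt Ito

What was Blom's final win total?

5

Blom's results: beat Sato, Mori, Lowe, Tam, Silva; lost to Ito.
That is 5 wins.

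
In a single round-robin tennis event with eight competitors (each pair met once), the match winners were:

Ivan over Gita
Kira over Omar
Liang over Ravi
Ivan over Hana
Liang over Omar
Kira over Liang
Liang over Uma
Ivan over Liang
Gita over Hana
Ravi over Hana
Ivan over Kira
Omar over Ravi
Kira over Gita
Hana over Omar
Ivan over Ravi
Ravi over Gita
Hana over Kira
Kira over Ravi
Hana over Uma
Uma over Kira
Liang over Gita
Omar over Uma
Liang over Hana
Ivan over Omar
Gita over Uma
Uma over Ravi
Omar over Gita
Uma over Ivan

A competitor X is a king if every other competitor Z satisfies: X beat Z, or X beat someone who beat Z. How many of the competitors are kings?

4

Kira cannot reach Ivan in two steps.
Hana reaches everyone (king).
Uma reaches everyone (king).
Gita cannot reach Liang in two steps.
Ivan reaches everyone (king).
Omar cannot reach Liang in two steps.
Liang reaches everyone (king).
Ravi cannot reach Ivan, Liang in two steps.
Kings: Hana, Uma, Ivan, Liang — 4.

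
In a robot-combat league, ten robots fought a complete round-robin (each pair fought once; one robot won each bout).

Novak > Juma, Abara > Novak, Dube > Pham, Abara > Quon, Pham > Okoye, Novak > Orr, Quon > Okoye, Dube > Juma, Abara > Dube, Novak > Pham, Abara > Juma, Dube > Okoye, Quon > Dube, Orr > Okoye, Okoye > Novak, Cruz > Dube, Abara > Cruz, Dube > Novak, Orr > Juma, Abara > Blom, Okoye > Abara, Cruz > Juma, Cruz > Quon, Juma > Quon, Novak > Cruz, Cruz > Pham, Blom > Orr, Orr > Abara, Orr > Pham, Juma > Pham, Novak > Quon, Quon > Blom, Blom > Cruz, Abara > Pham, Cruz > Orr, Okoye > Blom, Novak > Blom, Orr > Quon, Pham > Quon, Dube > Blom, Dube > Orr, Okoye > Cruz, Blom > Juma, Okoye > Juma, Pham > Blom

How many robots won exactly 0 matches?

0

Win totals: Blom 3, Pham 3, Novak 6, Quon 3, Orr 5, Dube 6, Abara 7, Okoye 5, Juma 2, Cruz 5.
No robot has exactly 0 wins.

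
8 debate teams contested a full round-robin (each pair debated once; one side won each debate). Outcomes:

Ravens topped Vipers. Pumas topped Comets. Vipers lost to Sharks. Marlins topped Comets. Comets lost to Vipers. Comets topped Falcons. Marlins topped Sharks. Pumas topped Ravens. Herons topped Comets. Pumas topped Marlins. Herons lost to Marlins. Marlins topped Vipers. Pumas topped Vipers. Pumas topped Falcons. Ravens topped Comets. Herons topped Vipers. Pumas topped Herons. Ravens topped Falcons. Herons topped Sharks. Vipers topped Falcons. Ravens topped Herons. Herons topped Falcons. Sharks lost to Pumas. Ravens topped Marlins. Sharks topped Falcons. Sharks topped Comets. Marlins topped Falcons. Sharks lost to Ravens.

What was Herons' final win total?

4

Herons' results: beat Falcons, Vipers, Sharks, Comets; lost to Marlins, Ravens, Pumas.
That is 4 wins.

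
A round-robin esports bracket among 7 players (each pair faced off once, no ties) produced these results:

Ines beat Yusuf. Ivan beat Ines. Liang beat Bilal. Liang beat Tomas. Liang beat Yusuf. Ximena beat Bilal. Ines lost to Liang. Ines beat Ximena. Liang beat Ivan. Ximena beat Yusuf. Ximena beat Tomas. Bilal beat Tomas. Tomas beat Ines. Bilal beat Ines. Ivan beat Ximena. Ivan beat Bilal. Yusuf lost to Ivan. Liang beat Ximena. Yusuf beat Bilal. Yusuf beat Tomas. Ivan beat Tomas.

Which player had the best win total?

Win totals: Ximena 3, Bilal 2, Tomas 1, Liang 6, Ivan 5, Ines 2, Yusuf 2.
Liang leads with 6 wins (next highest: 5).

Liang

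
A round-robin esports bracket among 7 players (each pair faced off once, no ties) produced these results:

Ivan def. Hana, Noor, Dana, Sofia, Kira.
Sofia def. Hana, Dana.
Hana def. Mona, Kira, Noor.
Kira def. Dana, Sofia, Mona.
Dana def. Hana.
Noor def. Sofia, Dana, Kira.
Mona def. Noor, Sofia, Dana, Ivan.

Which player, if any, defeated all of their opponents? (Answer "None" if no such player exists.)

None

Highest win total is Ivan with 5 (out of 6 possible).
Ivan lost to Mona, so no player went undefeated.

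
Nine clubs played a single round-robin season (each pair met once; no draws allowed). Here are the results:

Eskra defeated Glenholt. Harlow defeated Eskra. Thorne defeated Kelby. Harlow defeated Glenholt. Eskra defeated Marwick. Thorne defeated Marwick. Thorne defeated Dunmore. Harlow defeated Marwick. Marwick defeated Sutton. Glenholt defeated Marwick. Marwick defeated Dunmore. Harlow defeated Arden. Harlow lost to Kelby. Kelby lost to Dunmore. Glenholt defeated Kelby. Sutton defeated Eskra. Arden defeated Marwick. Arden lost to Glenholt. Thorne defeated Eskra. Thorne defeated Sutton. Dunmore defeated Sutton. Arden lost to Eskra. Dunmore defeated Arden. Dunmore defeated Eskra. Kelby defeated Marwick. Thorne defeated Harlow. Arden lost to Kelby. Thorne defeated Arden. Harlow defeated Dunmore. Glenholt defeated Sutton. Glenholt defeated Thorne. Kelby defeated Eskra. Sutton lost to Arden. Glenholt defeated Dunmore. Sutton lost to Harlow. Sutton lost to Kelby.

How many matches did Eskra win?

3

Eskra's results: beat Marwick, Arden, Glenholt; lost to Dunmore, Thorne, Sutton, Harlow, Kelby.
That is 3 wins.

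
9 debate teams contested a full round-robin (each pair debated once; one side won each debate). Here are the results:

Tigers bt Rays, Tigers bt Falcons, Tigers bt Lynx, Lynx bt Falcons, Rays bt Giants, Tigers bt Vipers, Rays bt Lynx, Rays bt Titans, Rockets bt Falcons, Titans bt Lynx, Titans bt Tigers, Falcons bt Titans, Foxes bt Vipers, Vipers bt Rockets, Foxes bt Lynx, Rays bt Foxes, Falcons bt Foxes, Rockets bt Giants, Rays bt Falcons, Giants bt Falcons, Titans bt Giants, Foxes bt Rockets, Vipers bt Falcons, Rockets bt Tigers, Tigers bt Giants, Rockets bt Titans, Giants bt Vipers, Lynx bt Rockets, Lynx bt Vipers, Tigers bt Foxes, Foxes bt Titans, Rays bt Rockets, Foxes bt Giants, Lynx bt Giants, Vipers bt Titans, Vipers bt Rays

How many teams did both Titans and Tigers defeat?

Titans beat: Giants, Tigers, Lynx.
Tigers beat: Foxes, Giants, Rays, Vipers, Lynx, Falcons.
Both beat: Giants, Lynx — 2.

2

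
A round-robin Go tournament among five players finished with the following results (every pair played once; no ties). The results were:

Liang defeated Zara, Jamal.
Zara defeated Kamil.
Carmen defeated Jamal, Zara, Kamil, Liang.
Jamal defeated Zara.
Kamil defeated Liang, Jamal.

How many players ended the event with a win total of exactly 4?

Win totals: Liang 2, Zara 1, Jamal 1, Carmen 4, Kamil 2.
Exactly 4: Carmen — 1 player.

1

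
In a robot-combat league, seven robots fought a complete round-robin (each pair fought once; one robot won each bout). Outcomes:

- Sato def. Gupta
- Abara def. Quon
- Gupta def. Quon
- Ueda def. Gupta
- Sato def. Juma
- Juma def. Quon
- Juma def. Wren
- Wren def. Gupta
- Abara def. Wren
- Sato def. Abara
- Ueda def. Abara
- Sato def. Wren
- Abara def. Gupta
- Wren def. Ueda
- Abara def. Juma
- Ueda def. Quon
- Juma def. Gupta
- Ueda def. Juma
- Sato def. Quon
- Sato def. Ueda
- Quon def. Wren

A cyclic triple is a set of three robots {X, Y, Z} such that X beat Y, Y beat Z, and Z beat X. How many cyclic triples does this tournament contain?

Win totals: Juma 3, Abara 4, Wren 2, Gupta 1, Quon 1, Ueda 4, Sato 6.
A robot with w wins dominates both others in C(w,2) triples; summing gives 3 + 6 + 1 + 0 + 0 + 6 + 15 = 31 transitive triples.
Total triples C(7,3) = 35, so cyclic triples = 35 − 31 = 4.

4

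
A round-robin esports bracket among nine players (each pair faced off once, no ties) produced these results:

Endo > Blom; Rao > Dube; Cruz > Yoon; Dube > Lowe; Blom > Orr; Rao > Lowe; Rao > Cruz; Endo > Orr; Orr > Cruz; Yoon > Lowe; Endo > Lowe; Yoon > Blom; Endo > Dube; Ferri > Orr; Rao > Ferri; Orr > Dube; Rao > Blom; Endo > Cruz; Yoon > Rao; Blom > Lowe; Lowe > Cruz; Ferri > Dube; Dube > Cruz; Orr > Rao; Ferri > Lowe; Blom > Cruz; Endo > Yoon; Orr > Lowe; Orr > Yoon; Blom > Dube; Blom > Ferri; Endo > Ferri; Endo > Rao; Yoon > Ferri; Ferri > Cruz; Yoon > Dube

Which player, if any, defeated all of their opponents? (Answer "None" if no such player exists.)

Endo

Endo has 8 wins out of 8 opponents — a perfect record.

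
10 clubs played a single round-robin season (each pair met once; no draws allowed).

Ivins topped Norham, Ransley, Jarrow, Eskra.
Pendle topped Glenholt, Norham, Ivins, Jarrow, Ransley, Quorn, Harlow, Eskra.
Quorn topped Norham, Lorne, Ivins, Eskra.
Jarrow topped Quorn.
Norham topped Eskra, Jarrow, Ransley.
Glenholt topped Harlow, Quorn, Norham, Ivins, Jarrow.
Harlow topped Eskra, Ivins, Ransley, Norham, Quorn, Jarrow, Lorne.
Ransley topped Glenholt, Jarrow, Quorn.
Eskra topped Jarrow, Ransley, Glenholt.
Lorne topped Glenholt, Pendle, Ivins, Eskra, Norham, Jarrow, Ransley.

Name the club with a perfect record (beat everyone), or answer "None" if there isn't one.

Highest win total is Pendle with 8 (out of 9 possible).
Pendle lost to Lorne, so no club went undefeated.

None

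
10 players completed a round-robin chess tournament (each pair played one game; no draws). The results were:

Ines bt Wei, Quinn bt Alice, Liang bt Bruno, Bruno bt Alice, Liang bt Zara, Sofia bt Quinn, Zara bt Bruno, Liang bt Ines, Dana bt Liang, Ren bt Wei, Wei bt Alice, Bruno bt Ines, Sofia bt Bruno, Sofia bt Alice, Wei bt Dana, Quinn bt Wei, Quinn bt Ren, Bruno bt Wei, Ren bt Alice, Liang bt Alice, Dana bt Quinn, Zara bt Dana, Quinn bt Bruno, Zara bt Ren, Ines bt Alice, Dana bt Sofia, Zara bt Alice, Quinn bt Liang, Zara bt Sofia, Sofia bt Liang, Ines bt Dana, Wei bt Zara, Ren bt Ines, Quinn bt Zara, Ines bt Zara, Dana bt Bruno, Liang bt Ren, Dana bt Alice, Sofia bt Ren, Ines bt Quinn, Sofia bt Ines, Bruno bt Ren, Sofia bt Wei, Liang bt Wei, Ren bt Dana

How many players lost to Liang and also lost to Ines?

3

Liang beat: Alice, Wei, Ines, Bruno, Zara, Ren.
Ines beat: Quinn, Alice, Wei, Dana, Zara.
Both beat: Alice, Wei, Zara — 3.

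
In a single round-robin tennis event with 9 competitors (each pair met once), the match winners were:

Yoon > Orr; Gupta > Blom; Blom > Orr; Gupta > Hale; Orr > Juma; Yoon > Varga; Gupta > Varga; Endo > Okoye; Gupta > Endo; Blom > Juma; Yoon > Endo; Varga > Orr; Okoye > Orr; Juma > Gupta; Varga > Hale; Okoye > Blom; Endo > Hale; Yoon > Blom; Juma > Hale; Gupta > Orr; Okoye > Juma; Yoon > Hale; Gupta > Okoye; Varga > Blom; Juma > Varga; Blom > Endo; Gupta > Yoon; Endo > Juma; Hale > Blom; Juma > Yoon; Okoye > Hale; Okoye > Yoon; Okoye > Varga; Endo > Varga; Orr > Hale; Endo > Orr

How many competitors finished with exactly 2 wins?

1

Win totals: Okoye 6, Hale 1, Juma 4, Varga 3, Gupta 7, Orr 2, Endo 5, Yoon 5, Blom 3.
Exactly 2: Orr — 1 competitor.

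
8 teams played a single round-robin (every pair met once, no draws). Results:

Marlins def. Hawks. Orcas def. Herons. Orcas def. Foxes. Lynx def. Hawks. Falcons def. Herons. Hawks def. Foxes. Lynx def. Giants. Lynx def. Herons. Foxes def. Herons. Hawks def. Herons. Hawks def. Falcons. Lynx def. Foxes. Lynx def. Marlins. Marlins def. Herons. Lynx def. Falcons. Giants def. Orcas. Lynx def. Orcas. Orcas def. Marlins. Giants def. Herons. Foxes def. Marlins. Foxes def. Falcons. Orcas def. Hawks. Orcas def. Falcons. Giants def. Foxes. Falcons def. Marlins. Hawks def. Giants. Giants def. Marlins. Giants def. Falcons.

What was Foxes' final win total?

3

Foxes' results: beat Marlins, Herons, Falcons; lost to Orcas, Hawks, Lynx, Giants.
That is 3 wins.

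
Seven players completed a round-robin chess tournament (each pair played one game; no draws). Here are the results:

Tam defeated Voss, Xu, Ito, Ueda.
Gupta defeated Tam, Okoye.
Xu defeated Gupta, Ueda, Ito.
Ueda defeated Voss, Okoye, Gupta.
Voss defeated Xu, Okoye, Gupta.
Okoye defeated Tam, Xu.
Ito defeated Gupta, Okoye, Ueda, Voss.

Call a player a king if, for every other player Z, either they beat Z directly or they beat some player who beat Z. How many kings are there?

6

Voss reaches everyone (king).
Xu reaches everyone (king).
Okoye reaches everyone (king).
Ueda cannot reach Ito in two steps.
Ito reaches everyone (king).
Tam reaches everyone (king).
Gupta reaches everyone (king).
Kings: Voss, Xu, Okoye, Ito, Tam, Gupta — 6.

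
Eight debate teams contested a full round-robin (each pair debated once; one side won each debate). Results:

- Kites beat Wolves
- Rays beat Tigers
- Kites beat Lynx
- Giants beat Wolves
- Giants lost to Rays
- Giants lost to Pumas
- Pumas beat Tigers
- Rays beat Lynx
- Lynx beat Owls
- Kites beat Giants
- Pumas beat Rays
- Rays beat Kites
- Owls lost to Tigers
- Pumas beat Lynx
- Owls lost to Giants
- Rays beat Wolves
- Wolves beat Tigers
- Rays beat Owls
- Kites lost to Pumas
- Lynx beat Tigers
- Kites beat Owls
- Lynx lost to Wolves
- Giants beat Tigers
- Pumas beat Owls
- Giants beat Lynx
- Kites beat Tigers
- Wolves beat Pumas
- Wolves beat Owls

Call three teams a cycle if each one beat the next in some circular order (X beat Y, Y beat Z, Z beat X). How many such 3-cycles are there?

Win totals: Tigers 1, Pumas 6, Kites 5, Wolves 4, Giants 4, Owls 0, Lynx 2, Rays 6.
A team with w wins dominates both others in C(w,2) triples; summing gives 0 + 15 + 10 + 6 + 6 + 0 + 1 + 15 = 53 transitive triples.
Total triples C(8,3) = 56, so cyclic triples = 56 − 53 = 3.

3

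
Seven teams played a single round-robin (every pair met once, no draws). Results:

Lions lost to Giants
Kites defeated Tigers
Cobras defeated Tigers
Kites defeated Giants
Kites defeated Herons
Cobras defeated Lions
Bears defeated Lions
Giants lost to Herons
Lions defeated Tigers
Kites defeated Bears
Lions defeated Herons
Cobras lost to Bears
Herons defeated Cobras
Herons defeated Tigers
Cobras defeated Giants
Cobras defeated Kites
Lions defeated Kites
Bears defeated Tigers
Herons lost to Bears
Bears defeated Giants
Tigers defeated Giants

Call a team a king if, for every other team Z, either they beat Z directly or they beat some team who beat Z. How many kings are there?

4

Herons cannot reach Bears in two steps.
Tigers cannot reach Herons, Cobras, Bears, Kites in two steps.
Cobras reaches everyone (king).
Bears reaches everyone (king).
Giants cannot reach Cobras, Bears in two steps.
Kites reaches everyone (king).
Lions reaches everyone (king).
Kings: Cobras, Bears, Kites, Lions — 4.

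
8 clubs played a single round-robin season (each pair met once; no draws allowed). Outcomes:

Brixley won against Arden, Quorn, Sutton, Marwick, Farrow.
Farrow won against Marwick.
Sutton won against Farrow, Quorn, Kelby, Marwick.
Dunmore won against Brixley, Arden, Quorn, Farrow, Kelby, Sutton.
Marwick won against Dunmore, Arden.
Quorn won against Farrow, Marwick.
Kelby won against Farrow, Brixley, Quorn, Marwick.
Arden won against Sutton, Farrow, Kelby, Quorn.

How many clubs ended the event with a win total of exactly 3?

Win totals: Dunmore 6, Farrow 1, Brixley 5, Arden 4, Kelby 4, Marwick 2, Sutton 4, Quorn 2.
No club has exactly 3 wins.

0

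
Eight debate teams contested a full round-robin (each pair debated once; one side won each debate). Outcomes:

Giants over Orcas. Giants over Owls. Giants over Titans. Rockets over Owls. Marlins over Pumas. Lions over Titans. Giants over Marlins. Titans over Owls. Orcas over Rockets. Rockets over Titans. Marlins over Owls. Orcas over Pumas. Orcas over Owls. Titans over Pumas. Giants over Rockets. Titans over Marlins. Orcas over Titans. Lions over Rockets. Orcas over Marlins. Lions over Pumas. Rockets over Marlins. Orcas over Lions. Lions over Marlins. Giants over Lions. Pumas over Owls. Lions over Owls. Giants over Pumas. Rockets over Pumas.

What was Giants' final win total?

Giants' results: beat Marlins, Owls, Titans, Lions, Rockets, Orcas, Pumas; lost to no one.
That is 7 wins.

7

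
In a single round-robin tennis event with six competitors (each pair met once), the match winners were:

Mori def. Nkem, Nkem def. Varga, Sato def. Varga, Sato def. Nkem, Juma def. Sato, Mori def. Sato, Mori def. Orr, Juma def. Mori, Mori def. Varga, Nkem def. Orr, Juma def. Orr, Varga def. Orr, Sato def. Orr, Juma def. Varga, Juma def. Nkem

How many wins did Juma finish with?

5

Juma's results: beat Nkem, Sato, Varga, Mori, Orr; lost to no one.
That is 5 wins.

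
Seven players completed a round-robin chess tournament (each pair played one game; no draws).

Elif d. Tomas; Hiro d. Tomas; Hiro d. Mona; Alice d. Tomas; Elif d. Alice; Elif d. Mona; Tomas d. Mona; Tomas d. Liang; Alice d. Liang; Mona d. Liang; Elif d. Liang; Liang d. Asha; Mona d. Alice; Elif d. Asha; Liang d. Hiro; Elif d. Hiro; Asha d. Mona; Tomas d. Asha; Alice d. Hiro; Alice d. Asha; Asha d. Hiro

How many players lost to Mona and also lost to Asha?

0

Mona beat: Liang, Alice.
Asha beat: Hiro, Mona.
No one was beaten by both.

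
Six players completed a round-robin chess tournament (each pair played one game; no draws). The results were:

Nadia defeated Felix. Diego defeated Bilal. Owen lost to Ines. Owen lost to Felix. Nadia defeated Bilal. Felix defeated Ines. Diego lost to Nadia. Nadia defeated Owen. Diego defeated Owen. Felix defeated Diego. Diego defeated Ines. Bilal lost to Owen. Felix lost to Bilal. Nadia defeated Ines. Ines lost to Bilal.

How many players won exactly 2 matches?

1

Win totals: Ines 1, Diego 3, Bilal 2, Nadia 5, Felix 3, Owen 1.
Exactly 2: Bilal — 1 player.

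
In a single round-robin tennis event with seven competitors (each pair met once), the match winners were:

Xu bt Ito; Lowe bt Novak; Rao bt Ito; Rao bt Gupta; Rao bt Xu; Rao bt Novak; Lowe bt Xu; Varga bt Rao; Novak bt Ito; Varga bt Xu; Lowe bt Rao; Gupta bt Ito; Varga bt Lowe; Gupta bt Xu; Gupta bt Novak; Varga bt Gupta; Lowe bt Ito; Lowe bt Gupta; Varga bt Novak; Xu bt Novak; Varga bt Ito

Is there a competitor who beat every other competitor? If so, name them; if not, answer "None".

Varga

Varga has 6 wins out of 6 opponents — a perfect record.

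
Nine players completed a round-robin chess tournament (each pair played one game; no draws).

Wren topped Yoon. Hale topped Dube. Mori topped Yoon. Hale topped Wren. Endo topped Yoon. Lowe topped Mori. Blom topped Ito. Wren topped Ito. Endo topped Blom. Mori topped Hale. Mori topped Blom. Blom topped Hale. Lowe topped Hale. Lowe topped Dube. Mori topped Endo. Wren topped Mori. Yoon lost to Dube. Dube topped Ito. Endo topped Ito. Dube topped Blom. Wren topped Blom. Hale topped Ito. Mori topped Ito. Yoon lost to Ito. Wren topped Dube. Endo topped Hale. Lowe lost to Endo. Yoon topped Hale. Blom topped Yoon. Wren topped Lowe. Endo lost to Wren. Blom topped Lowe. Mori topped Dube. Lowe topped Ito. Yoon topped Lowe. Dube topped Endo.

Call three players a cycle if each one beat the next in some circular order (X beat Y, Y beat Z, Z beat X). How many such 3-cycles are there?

Win totals: Wren 7, Lowe 4, Mori 6, Yoon 2, Ito 1, Dube 4, Endo 5, Hale 3, Blom 4.
A player with w wins dominates both others in C(w,2) triples; summing gives 21 + 6 + 15 + 1 + 0 + 6 + 10 + 3 + 6 = 68 transitive triples.
Total triples C(9,3) = 84, so cyclic triples = 84 − 68 = 16.

16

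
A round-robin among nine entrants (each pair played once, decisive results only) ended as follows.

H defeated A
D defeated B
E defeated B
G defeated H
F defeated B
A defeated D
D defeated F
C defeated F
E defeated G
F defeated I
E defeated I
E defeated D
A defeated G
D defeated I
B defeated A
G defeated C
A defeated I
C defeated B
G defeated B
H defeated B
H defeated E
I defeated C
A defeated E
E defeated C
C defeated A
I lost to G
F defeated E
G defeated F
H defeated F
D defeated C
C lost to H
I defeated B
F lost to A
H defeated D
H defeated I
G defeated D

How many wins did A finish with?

A's results: beat D, E, F, G, I; lost to B, C, H.
That is 5 wins.

5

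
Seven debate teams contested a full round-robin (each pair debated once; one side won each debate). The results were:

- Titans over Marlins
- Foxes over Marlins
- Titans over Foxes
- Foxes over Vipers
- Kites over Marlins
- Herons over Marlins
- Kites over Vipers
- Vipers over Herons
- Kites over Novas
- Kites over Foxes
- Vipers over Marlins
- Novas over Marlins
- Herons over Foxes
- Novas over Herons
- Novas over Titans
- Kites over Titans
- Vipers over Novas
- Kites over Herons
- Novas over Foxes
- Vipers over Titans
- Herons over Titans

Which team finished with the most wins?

Kites

Win totals: Vipers 4, Novas 4, Marlins 0, Kites 6, Foxes 2, Titans 2, Herons 3.
Kites leads with 6 wins (next highest: 4).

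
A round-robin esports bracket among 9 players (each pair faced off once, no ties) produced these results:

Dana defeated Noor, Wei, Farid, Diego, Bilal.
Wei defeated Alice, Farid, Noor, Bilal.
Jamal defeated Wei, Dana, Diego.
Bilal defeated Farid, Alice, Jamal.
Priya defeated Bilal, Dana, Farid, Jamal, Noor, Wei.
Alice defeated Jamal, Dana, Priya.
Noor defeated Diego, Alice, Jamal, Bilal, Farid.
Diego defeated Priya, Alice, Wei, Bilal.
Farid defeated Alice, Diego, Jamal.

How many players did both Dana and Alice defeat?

0

Dana beat: Bilal, Wei, Noor, Diego, Farid.
Alice beat: Priya, Dana, Jamal.
No one was beaten by both.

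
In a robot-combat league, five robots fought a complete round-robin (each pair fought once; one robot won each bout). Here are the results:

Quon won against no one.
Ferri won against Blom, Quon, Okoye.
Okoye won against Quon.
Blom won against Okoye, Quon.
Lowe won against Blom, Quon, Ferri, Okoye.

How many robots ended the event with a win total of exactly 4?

Win totals: Quon 0, Lowe 4, Ferri 3, Okoye 1, Blom 2.
Exactly 4: Lowe — 1 robot.

1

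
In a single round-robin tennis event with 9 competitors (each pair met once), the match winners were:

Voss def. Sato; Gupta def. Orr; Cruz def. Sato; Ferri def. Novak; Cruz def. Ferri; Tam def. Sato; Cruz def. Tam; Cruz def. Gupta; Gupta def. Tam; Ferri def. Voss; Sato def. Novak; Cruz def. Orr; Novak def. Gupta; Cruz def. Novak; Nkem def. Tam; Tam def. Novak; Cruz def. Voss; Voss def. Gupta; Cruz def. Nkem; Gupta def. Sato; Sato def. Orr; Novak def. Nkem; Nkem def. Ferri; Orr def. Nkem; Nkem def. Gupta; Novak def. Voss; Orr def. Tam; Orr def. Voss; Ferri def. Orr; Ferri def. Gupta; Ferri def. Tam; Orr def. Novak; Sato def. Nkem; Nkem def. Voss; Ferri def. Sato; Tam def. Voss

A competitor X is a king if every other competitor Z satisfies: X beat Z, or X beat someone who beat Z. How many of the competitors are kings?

1

Voss cannot reach Cruz, Ferri in two steps.
Novak cannot reach Cruz in two steps.
Orr cannot reach Cruz in two steps.
Nkem cannot reach Cruz in two steps.
Sato cannot reach Cruz in two steps.
Tam cannot reach Cruz, Ferri in two steps.
Cruz reaches everyone (king).
Gupta cannot reach Cruz, Ferri in two steps.
Ferri cannot reach Cruz in two steps.
Kings: Cruz — 1.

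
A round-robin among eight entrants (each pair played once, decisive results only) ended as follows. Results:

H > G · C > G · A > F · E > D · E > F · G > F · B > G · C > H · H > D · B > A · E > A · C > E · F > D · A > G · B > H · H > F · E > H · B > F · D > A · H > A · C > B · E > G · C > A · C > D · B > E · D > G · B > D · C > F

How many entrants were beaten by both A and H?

2

A beat: F, G.
H beat: A, D, F, G.
Both beat: F, G — 2.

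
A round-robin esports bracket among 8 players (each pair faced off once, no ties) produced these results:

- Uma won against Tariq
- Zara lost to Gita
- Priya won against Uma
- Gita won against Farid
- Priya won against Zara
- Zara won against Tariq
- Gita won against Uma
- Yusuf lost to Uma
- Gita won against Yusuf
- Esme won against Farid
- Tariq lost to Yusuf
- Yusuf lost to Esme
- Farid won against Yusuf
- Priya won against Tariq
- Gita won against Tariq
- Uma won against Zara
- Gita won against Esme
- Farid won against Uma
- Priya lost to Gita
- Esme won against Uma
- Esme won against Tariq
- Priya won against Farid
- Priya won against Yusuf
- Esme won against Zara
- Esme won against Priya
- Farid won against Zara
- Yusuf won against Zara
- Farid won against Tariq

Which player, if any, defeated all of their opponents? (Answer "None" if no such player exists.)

Gita

Gita has 7 wins out of 7 opponents — a perfect record.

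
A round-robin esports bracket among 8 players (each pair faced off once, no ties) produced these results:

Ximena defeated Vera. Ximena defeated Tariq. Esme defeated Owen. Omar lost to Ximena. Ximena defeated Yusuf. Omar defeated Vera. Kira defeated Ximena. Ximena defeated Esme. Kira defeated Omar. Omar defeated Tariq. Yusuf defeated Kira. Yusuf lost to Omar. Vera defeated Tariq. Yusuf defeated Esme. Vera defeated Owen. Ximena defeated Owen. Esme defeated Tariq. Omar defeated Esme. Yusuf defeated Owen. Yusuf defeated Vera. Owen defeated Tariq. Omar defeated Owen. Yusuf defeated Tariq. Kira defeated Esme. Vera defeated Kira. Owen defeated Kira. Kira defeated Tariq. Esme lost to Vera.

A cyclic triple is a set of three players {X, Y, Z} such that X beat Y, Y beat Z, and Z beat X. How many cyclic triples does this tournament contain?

Win totals: Ximena 6, Owen 2, Vera 4, Omar 5, Esme 2, Tariq 0, Yusuf 5, Kira 4.
A player with w wins dominates both others in C(w,2) triples; summing gives 15 + 1 + 6 + 10 + 1 + 0 + 10 + 6 = 49 transitive triples.
Total triples C(8,3) = 56, so cyclic triples = 56 − 49 = 7.

7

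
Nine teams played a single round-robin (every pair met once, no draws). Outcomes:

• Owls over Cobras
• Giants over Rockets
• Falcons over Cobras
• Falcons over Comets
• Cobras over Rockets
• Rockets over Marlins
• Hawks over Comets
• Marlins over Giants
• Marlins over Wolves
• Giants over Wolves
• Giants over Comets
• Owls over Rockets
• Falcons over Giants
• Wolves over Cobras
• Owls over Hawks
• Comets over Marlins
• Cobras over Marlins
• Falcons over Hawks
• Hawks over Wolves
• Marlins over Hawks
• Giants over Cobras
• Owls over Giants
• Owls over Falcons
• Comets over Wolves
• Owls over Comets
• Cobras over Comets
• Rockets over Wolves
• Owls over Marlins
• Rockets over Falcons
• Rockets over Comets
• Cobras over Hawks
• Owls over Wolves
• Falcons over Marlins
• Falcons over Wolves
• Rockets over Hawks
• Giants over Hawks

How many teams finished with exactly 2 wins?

2

Win totals: Falcons 6, Comets 2, Marlins 3, Owls 8, Giants 5, Cobras 4, Hawks 2, Wolves 1, Rockets 5.
Exactly 2: Comets, Hawks — 2 teams.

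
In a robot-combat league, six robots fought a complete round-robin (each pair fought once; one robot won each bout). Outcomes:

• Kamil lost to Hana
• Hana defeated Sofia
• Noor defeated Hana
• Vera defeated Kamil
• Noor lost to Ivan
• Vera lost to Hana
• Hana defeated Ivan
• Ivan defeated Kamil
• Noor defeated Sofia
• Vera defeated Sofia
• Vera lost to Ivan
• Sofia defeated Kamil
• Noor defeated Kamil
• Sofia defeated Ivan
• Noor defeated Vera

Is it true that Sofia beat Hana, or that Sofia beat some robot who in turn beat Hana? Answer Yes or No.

Sofia did not beat Hana directly.
Sofia beat Kamil, Ivan, but each of them lost to Hana. No two-step path.

No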